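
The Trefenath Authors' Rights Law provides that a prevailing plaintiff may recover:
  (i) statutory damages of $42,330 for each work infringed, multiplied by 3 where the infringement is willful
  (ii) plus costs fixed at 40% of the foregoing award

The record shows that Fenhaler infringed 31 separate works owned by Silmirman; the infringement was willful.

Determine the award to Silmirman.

$5,511,366

Statutory damages: 31 × $42,330 = $1,312,230
Trebled: 3 × $1,312,230 = $3,936,690
Costs: 40% of $3,936,690 = $1,574,676
Award plus costs: $3,936,690 + $1,574,676 = $5,511,366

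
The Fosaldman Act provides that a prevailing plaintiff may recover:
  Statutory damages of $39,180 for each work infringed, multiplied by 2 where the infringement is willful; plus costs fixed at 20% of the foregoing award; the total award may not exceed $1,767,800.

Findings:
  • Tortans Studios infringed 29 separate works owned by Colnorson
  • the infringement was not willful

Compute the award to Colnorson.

$1,363,464

Statutory damages: 29 × $39,180 = $1,136,220
Infringement not willful: no ×2 enhancement.
Costs: 20% of $1,136,220 = $227,244
Award plus costs: $1,136,220 + $227,244 = $1,363,464
Cap at $1,767,800: $1,363,464 is within the cap, no reduction.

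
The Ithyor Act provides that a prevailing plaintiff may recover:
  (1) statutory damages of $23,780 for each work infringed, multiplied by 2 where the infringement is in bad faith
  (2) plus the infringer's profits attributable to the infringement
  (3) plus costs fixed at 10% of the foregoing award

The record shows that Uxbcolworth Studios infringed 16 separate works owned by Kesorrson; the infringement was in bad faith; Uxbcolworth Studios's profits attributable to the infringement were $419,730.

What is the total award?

Award: $1,298,759

Statutory damages: 16 × $23,780 = $380,480
Doubled: 2 × $380,480 = $760,960
Combined award: $760,960 + $419,730 = $1,180,690
Costs: 10% of $1,180,690 = $118,069
Award plus costs: $1,180,690 + $118,069 = $1,298,759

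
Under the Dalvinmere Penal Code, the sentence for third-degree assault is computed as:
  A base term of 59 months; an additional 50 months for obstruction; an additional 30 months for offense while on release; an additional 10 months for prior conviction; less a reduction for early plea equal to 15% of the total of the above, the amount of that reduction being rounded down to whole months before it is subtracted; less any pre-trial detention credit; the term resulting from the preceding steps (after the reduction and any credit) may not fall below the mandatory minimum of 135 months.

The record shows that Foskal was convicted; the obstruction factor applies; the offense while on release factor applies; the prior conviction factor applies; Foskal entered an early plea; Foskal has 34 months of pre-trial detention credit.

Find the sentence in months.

Obstruction enhancement: +50 months
Offense while on release enhancement: +30 months
Prior conviction enhancement: +10 months
Adjusted term: 59 months + 50 months + 30 months + 10 months = 149 months
Early plea reduction: 15% of 149 months = 22 months (rounded down)
After reduction: 149 − 22 = 127 months
Less pre-trial detention credit: 127 months − 34 months = 93 months
Minimum 135 months: 93 months is below the minimum → 135 months

135 months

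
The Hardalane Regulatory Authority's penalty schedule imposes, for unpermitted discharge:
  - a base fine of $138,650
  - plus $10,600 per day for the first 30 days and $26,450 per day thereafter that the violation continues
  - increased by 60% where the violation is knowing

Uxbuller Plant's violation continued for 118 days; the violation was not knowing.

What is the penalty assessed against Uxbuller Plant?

First 30 days: 30 × $10,600 = $318,000
Remaining days: (118 − 30) × $26,450 = $2,327,600
Per-day component: $318,000 + $2,327,600 = $2,645,600
Base plus per-day: $138,650 + $2,645,600 = $2,784,250
The violation was not knowing: no 60% increase.

$2,784,250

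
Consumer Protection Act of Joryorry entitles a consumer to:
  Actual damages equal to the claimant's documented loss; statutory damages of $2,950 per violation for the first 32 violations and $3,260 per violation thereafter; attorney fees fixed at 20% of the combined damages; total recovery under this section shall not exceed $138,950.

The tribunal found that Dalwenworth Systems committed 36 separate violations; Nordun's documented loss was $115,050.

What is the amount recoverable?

First 32 violations: 32 × $2,950 = $94,400
Remaining violations: (36 − 32) × $3,260 = $13,040
Statutory damages: $94,400 + $13,040 = $107,440
Combined damages: $115,050 + $107,440 = $222,490
Attorney fees: 20% of $222,490 = $44,498
Total before cap: $222,490 + $44,498 = $266,988
Cap at $138,950: $266,988 exceeds the cap → $138,950

$138,950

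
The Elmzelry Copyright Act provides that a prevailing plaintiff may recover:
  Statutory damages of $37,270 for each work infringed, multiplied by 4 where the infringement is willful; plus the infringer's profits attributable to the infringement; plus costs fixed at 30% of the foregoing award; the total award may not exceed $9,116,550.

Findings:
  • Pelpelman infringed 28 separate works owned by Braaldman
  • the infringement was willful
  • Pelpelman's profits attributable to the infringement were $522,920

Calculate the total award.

$6,106,308

Statutory damages: 28 × $37,270 = $1,043,560
Multiplied by 4: 4 × $1,043,560 = $4,174,240
Combined award: $4,174,240 + $522,920 = $4,697,160
Costs: 30% of $4,697,160 = $1,409,148
Award plus costs: $4,697,160 + $1,409,148 = $6,106,308
Cap at $9,116,550: $6,106,308 is within the cap, no reduction.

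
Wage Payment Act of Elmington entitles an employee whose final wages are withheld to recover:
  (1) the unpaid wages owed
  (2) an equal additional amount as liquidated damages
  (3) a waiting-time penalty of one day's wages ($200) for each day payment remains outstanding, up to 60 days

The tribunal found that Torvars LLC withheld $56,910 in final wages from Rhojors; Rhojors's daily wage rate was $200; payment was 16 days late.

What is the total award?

Liquidated damages (equal amount): $56,910
Penalty days: min(16, 60) = 16
Waiting-time penalty: 16 × $200 = $3,200
Total award: $56,910 + $56,910 + $3,200 = $117,020

Total award: $117,020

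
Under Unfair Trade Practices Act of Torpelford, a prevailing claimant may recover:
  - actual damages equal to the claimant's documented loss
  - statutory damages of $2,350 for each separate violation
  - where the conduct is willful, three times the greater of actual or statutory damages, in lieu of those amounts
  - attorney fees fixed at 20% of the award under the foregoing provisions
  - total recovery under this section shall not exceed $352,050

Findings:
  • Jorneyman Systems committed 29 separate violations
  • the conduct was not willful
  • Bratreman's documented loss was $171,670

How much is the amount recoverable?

Statutory damages: 29 × $2,350 = $68,150
Conduct not willful: the in-lieu enhancement does not apply.
Actual plus statutory damages: $171,670 + $68,150 = $239,820
Attorney fees: 20% of $239,820 = $47,964
Total before cap: $239,820 + $47,964 = $287,784
Cap at $352,050: $287,784 is within the cap, no reduction.

Total recovery: $287,784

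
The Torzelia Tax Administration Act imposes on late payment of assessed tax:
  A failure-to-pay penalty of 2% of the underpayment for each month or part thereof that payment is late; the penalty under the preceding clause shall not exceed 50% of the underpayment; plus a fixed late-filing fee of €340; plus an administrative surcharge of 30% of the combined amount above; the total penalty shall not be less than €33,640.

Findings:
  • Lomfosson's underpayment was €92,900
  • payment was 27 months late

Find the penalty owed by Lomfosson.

Accrued rate: 2% × 27 = 54%, capped at 50% → 50%
Failure-to-pay penalty: 50% of €92,900 = €46,450
Penalty before surcharge: €46,450 + €340 = €46,790
Administrative surcharge: 30% of €46,790 = €14,037
Total penalty: €46,790 + €14,037 = €60,827
Minimum €33,640: €60,827 meets the minimum, no increase.

Penalty: €60,827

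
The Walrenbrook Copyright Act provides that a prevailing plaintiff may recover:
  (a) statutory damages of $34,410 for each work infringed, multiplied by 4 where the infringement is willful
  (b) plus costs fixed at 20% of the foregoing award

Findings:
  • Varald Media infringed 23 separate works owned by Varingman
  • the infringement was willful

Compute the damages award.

$3,798,864

Statutory damages: 23 × $34,410 = $791,430
Multiplied by 4: 4 × $791,430 = $3,165,720
Costs: 20% of $3,165,720 = $633,144
Award plus costs: $3,165,720 + $633,144 = $3,798,864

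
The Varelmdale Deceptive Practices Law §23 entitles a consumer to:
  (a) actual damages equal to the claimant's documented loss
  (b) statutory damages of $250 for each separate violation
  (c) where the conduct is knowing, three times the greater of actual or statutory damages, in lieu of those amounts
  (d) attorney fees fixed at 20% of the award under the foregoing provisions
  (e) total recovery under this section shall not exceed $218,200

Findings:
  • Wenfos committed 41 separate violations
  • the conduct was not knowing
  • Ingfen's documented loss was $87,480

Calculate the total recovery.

Statutory damages: 41 × $250 = $10,250
Conduct not knowing: the in-lieu enhancement does not apply.
Actual plus statutory damages: $87,480 + $10,250 = $97,730
Attorney fees: 20% of $97,730 = $19,546
Total before cap: $97,730 + $19,546 = $117,276
Cap at $218,200: $117,276 is within the cap, no reduction.

$117,276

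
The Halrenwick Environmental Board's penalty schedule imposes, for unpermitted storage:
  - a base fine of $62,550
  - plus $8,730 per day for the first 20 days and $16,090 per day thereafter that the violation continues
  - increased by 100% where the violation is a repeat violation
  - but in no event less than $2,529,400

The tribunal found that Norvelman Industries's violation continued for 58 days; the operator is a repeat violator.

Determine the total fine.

$2,529,400

First 20 days: 20 × $8,730 = $174,600
Remaining days: (58 − 20) × $16,090 = $611,420
Per-day component: $174,600 + $611,420 = $786,020
Base plus per-day: $62,550 + $786,020 = $848,570
Enhancement: 100% of $848,570 = $848,570
Enhanced fine: $848,570 + $848,570 = $1,697,140
Minimum $2,529,400: $1,697,140 is below the minimum → $2,529,400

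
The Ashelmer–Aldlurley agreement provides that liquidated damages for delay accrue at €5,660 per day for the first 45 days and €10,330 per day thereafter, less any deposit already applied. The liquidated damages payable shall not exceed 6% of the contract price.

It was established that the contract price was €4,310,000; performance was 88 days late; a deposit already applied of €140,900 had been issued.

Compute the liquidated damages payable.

€258,600

First 45 days: 45 × €5,660 = €254,700
Remaining days: (88 − 45) × €10,330 = €444,190
Accrued per-day damages: €254,700 + €444,190 = €698,890
Less deposit already applied: €698,890 − €140,900 = €557,990
Cap: 6% of €4,310,000 = €258,600
Cap at €258,600: €557,990 exceeds the cap → €258,600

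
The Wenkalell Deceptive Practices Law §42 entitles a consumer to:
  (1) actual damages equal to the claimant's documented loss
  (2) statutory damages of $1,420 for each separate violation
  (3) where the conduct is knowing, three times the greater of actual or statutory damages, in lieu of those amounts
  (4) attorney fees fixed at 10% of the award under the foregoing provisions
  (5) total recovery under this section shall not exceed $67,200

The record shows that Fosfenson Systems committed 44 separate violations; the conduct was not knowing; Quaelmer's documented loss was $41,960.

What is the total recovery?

Statutory damages: 44 × $1,420 = $62,480
Conduct not knowing: the in-lieu enhancement does not apply.
Actual plus statutory damages: $41,960 + $62,480 = $104,440
Attorney fees: 10% of $104,440 = $10,444
Total before cap: $104,440 + $10,444 = $114,884
Cap at $67,200: $114,884 exceeds the cap → $67,200

$67,200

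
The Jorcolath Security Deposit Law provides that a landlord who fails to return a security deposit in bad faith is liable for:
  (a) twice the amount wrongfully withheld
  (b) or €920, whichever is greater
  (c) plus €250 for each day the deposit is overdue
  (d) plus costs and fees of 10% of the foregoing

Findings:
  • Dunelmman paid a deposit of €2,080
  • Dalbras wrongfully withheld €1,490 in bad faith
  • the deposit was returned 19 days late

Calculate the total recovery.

Doubled: 2 × €1,490 = €2,980
Minimum €920: €2,980 meets the minimum, no increase.
Late-return penalty: 19 × €250 = €4,750
Damages plus late penalty: €2,980 + €4,750 = €7,730
Costs and fees: 10% of €7,730 = €773
Total recovery: €7,730 + €773 = €8,503

€8,503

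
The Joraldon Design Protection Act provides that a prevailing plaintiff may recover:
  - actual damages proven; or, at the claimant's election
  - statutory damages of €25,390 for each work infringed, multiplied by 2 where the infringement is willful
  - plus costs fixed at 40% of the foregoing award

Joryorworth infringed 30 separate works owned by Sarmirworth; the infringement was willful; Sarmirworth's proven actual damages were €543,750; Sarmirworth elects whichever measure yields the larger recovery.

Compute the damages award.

€2,132,760

Statutory damages: 30 × €25,390 = €761,700
Doubled: 2 × €761,700 = €1,523,400
Greater of actual damages (€543,750) or enhanced statutory damages (€1,523,400): €1,523,400
Costs: 40% of €1,523,400 = €609,360
Award plus costs: €1,523,400 + €609,360 = €2,132,760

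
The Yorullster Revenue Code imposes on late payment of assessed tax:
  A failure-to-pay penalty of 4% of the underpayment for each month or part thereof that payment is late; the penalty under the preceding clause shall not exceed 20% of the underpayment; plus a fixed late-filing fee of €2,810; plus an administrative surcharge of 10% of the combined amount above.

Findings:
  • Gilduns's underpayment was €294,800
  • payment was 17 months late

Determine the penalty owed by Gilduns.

€67,947

Accrued rate: 4% × 17 = 68%, capped at 20% → 20%
Failure-to-pay penalty: 20% of €294,800 = €58,960
Penalty before surcharge: €58,960 + €2,810 = €61,770
Administrative surcharge: 10% of €61,770 = €6,177
Total penalty: €61,770 + €6,177 = €67,947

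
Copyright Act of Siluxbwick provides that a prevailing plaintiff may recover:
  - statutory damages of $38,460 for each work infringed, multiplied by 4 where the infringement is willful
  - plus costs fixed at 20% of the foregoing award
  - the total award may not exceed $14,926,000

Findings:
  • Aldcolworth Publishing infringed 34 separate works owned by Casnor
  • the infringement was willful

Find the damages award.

$6,276,672

Statutory damages: 34 × $38,460 = $1,307,640
Multiplied by 4: 4 × $1,307,640 = $5,230,560
Costs: 20% of $5,230,560 = $1,046,112
Award plus costs: $5,230,560 + $1,046,112 = $6,276,672
Cap at $14,926,000: $6,276,672 is within the cap, no reduction.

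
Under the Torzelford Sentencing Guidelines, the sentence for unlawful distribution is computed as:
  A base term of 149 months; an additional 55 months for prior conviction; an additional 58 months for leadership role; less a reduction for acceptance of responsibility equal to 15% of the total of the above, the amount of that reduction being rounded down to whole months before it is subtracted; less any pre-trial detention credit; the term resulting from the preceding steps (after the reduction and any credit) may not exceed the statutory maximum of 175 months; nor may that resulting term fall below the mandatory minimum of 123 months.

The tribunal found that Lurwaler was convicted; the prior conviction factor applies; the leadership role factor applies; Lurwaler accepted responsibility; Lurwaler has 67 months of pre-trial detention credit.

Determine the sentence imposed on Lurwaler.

156 months

Prior conviction enhancement: +55 months
Leadership role enhancement: +58 months
Adjusted term: 149 months + 55 months + 58 months = 262 months
Acceptance of responsibility reduction: 15% of 262 months = 39 months (rounded down)
After reduction: 262 − 39 = 223 months
Less pre-trial detention credit: 223 months − 67 months = 156 months
Cap at 175 months: 156 months is within the cap, no reduction.
Minimum 123 months: 156 months meets the minimum, no increase.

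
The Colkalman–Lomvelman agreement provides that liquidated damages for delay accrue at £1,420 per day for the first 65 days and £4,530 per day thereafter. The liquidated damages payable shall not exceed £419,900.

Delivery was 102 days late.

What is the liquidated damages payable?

Liquidated damages: £259,910

First 65 days: 65 × £1,420 = £92,300
Remaining days: (102 − 65) × £4,530 = £167,610
Accrued per-day damages: £92,300 + £167,610 = £259,910
Cap at £419,900: £259,910 is within the cap, no reduction.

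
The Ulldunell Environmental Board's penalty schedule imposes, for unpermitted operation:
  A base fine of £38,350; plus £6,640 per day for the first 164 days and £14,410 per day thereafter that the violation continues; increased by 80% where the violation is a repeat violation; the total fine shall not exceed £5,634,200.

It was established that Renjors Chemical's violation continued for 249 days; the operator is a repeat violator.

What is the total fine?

£4,233,888

First 164 days: 164 × £6,640 = £1,088,960
Remaining days: (249 − 164) × £14,410 = £1,224,850
Per-day component: £1,088,960 + £1,224,850 = £2,313,810
Base plus per-day: £38,350 + £2,313,810 = £2,352,160
Enhancement: 80% of £2,352,160 = £1,881,728
Enhanced fine: £2,352,160 + £1,881,728 = £4,233,888
Cap at £5,634,200: £4,233,888 is within the cap, no reduction.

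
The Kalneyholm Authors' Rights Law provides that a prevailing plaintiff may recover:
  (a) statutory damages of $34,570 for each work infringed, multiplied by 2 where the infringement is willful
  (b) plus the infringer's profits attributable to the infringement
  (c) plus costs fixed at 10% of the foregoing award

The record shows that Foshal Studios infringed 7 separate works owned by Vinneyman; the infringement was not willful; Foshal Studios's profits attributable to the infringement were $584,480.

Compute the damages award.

Award: $909,117

Statutory damages: 7 × $34,570 = $241,990
Infringement not willful: no ×2 enhancement.
Combined award: $241,990 + $584,480 = $826,470
Costs: 10% of $826,470 = $82,647
Award plus costs: $826,470 + $82,647 = $909,117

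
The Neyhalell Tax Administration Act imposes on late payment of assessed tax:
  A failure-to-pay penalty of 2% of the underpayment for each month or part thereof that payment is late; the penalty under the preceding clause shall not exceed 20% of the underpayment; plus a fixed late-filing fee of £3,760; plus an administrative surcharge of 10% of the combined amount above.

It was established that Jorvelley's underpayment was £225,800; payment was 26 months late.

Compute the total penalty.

£53,812

Accrued rate: 2% × 26 = 52%, capped at 20% → 20%
Failure-to-pay penalty: 20% of £225,800 = £45,160
Penalty before surcharge: £45,160 + £3,760 = £48,920
Administrative surcharge: 10% of £48,920 = £4,892
Total penalty: £48,920 + £4,892 = £53,812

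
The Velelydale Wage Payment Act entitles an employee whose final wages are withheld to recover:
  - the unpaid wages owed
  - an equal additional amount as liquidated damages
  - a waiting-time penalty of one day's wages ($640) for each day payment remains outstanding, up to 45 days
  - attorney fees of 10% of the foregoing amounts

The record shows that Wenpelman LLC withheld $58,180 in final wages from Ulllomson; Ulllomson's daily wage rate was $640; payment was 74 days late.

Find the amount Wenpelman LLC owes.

$159,676

Liquidated damages (equal amount): $58,180
Penalty days: min(74, 45) = 45
Waiting-time penalty: 45 × $640 = $28,800
Subtotal: $58,180 + $58,180 + $28,800 = $145,160
Attorney fees: 10% of $145,160 = $14,516
Total award: $145,160 + $14,516 = $159,676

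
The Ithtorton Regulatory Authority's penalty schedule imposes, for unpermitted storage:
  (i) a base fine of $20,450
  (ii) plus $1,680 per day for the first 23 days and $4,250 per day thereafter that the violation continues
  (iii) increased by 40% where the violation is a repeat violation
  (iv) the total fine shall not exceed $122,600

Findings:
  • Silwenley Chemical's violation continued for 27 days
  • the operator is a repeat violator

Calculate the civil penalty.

$106,526

First 23 days: 23 × $1,680 = $38,640
Remaining days: (27 − 23) × $4,250 = $17,000
Per-day component: $38,640 + $17,000 = $55,640
Base plus per-day: $20,450 + $55,640 = $76,090
Enhancement: 40% of $76,090 = $30,436
Enhanced fine: $76,090 + $30,436 = $106,526
Cap at $122,600: $106,526 is within the cap, no reduction.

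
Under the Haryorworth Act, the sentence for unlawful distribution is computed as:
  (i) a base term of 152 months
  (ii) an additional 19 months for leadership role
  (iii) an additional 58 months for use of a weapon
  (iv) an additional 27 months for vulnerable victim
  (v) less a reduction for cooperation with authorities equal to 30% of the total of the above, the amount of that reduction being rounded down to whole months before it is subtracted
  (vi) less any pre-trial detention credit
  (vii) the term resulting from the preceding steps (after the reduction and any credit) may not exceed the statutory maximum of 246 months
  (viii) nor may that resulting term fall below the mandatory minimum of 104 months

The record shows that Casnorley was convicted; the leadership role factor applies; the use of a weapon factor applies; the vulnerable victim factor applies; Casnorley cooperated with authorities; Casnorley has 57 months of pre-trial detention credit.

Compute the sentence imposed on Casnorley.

Leadership role enhancement: +19 months
Use of a weapon enhancement: +58 months
Vulnerable victim enhancement: +27 months
Adjusted term: 152 months + 19 months + 58 months + 27 months = 256 months
Cooperation with authorities reduction: 30% of 256 months = 76 months (rounded down)
After reduction: 256 − 76 = 180 months
Less pre-trial detention credit: 180 months − 57 months = 123 months
Cap at 246 months: 123 months is within the cap, no reduction.
Minimum 104 months: 123 months meets the minimum, no increase.

123 months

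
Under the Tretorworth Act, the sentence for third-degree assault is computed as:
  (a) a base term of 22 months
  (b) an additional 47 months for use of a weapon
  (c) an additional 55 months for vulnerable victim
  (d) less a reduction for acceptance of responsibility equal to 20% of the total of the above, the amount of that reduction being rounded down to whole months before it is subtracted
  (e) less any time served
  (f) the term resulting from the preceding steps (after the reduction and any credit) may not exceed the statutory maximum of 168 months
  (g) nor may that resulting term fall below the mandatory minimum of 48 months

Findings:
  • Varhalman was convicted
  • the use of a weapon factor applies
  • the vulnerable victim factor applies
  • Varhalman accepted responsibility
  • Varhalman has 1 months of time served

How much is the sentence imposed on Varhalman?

Use of a weapon enhancement: +47 months
Vulnerable victim enhancement: +55 months
Adjusted term: 22 months + 47 months + 55 months = 124 months
Acceptance of responsibility reduction: 20% of 124 months = 24 months (rounded down)
After reduction: 124 − 24 = 100 months
Less time served: 100 months − 1 months = 99 months
Cap at 168 months: 99 months is within the cap, no reduction.
Minimum 48 months: 99 months meets the minimum, no increase.

Sentence: 99 months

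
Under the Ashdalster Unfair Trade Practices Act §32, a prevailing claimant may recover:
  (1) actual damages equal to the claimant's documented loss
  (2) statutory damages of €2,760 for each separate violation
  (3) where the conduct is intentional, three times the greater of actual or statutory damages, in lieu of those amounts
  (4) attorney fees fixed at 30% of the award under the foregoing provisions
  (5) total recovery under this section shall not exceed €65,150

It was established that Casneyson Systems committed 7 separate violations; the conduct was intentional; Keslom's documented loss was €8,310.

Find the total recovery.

€65,150

Statutory damages: 7 × €2,760 = €19,320
Greater of actual damages (€8,310) or statutory damages (€19,320): €19,320
Trebled: 3 × €19,320 = €57,960
Attorney fees: 30% of €57,960 = €17,388
Total before cap: €57,960 + €17,388 = €75,348
Cap at €65,150: €75,348 exceeds the cap → €65,150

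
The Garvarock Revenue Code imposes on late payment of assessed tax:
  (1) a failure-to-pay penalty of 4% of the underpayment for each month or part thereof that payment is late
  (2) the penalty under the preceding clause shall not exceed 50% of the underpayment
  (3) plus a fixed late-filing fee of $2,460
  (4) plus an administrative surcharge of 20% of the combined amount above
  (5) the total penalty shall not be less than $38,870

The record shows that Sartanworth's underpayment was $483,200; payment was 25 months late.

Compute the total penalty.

$292,872

Accrued rate: 4% × 25 = 100%, capped at 50% → 50%
Failure-to-pay penalty: 50% of $483,200 = $241,600
Penalty before surcharge: $241,600 + $2,460 = $244,060
Administrative surcharge: 20% of $244,060 = $48,812
Total penalty: $244,060 + $48,812 = $292,872
Minimum $38,870: $292,872 meets the minimum, no increase.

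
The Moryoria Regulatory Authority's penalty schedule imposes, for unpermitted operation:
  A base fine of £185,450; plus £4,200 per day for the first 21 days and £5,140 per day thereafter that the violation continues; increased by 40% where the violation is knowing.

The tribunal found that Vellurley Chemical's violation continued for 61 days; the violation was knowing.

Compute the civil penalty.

£670,950

First 21 days: 21 × £4,200 = £88,200
Remaining days: (61 − 21) × £5,140 = £205,600
Per-day component: £88,200 + £205,600 = £293,800
Base plus per-day: £185,450 + £293,800 = £479,250
Enhancement: 40% of £479,250 = £191,700
Enhanced fine: £479,250 + £191,700 = £670,950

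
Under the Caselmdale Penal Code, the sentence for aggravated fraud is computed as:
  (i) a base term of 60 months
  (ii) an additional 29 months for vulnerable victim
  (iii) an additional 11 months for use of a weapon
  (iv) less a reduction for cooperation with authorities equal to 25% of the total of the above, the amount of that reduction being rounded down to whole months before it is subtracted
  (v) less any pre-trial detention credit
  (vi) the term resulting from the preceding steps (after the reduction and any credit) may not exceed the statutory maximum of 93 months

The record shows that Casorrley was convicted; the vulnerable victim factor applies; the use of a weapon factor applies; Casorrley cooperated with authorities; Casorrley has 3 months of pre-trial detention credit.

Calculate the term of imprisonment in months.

72 months

Vulnerable victim enhancement: +29 months
Use of a weapon enhancement: +11 months
Adjusted term: 60 months + 29 months + 11 months = 100 months
Cooperation with authorities reduction: 25% of 100 months = 25 months (rounded down)
After reduction: 100 − 25 = 75 months
Less pre-trial detention credit: 75 months − 3 months = 72 months
Cap at 93 months: 72 months is within the cap, no reduction.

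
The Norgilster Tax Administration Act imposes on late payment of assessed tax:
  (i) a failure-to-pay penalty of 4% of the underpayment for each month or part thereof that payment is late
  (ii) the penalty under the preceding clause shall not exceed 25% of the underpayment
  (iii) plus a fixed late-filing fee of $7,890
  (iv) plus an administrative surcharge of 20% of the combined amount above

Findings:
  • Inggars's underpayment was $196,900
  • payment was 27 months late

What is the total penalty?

$68,538

Accrued rate: 4% × 27 = 108%, capped at 25% → 25%
Failure-to-pay penalty: 25% of $196,900 = $49,225
Penalty before surcharge: $49,225 + $7,890 = $57,115
Administrative surcharge: 20% of $57,115 = $11,423
Total penalty: $57,115 + $11,423 = $68,538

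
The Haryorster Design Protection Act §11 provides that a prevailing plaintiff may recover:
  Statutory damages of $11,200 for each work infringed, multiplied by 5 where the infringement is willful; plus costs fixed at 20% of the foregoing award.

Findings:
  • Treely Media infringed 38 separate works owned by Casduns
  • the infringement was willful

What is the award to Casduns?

$2,553,600

Statutory damages: 38 × $11,200 = $425,600
Multiplied by 5: 5 × $425,600 = $2,128,000
Costs: 20% of $2,128,000 = $425,600
Award plus costs: $2,128,000 + $425,600 = $2,553,600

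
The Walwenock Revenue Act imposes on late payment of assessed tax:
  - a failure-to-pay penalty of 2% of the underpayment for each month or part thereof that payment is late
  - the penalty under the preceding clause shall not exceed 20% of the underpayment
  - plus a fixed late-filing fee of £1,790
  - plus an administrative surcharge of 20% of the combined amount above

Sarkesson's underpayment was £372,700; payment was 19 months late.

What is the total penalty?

Accrued rate: 2% × 19 = 38%, capped at 20% → 20%
Failure-to-pay penalty: 20% of £372,700 = £74,540
Penalty before surcharge: £74,540 + £1,790 = £76,330
Administrative surcharge: 20% of £76,330 = £15,266
Total penalty: £76,330 + £15,266 = £91,596

Penalty: £91,596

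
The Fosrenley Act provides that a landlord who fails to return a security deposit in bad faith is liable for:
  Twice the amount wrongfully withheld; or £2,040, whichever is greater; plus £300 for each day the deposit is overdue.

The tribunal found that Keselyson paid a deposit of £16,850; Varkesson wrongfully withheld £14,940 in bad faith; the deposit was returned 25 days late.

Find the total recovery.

Doubled: 2 × £14,940 = £29,880
Minimum £2,040: £29,880 meets the minimum, no increase.
Late-return penalty: 25 × £300 = £7,500
Damages plus late penalty: £29,880 + £7,500 = £37,380

£37,380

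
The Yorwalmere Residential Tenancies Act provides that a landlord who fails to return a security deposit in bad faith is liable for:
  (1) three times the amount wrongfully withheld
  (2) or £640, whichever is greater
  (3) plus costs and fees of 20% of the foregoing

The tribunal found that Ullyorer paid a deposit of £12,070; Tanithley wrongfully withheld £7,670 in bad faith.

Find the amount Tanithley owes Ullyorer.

£27,612

Trebled: 3 × £7,670 = £23,010
Minimum £640: £23,010 meets the minimum, no increase.
Costs and fees: 20% of £23,010 = £4,602
Total recovery: £23,010 + £4,602 = £27,612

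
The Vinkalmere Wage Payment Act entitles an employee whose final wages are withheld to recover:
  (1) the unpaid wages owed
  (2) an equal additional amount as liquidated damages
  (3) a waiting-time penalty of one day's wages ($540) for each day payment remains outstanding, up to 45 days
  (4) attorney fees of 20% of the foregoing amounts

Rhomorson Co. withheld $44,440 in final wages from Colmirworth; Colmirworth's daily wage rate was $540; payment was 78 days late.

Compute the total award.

$135,816

Liquidated damages (equal amount): $44,440
Penalty days: min(78, 45) = 45
Waiting-time penalty: 45 × $540 = $24,300
Subtotal: $44,440 + $44,440 + $24,300 = $113,180
Attorney fees: 20% of $113,180 = $22,636
Total award: $113,180 + $22,636 = $135,816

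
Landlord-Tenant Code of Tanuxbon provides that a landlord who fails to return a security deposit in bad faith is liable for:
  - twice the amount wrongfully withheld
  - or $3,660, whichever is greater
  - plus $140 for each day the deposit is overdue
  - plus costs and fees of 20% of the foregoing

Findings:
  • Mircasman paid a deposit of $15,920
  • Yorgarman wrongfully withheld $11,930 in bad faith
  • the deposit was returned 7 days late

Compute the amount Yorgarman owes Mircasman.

Doubled: 2 × $11,930 = $23,860
Minimum $3,660: $23,860 meets the minimum, no increase.
Late-return penalty: 7 × $140 = $980
Damages plus late penalty: $23,860 + $980 = $24,840
Costs and fees: 20% of $24,840 = $4,968
Total recovery: $24,840 + $4,968 = $29,808

$29,808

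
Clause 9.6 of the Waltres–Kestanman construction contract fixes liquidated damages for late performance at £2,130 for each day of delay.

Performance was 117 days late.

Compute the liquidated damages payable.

£249,210

Per-day damages: 117 × £2,130 = £249,210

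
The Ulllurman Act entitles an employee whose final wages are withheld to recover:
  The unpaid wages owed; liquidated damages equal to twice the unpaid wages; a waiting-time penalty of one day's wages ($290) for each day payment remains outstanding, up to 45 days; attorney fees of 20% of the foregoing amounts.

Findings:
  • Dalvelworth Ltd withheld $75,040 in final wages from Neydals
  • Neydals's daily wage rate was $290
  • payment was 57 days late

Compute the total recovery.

Doubled: 2 × $75,040 = $150,080
Penalty days: min(57, 45) = 45
Waiting-time penalty: 45 × $290 = $13,050
Subtotal: $75,040 + $150,080 + $13,050 = $238,170
Attorney fees: 20% of $238,170 = $47,634
Total award: $238,170 + $47,634 = $285,804

$285,804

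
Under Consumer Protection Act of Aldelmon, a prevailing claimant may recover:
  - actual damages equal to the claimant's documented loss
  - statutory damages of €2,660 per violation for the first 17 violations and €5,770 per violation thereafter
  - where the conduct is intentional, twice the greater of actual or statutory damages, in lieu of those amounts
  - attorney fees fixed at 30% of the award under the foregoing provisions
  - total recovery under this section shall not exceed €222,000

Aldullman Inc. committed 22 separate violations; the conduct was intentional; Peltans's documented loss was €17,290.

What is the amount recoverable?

First 17 violations: 17 × €2,660 = €45,220
Remaining violations: (22 − 17) × €5,770 = €28,850
Statutory damages: €45,220 + €28,850 = €74,070
Greater of actual damages (€17,290) or statutory damages (€74,070): €74,070
Doubled: 2 × €74,070 = €148,140
Attorney fees: 30% of €148,140 = €44,442
Total before cap: €148,140 + €44,442 = €192,582
Cap at €222,000: €192,582 is within the cap, no reduction.

Total recovery: €192,582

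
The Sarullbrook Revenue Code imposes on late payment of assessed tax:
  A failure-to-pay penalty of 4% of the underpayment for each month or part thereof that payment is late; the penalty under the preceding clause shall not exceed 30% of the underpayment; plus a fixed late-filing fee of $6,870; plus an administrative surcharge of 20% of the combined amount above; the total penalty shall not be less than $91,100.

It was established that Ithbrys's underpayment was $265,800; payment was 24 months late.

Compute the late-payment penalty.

$103,932

Accrued rate: 4% × 24 = 96%, capped at 30% → 30%
Failure-to-pay penalty: 30% of $265,800 = $79,740
Penalty before surcharge: $79,740 + $6,870 = $86,610
Administrative surcharge: 20% of $86,610 = $17,322
Total penalty: $86,610 + $17,322 = $103,932
Minimum $91,100: $103,932 meets the minimum, no increase.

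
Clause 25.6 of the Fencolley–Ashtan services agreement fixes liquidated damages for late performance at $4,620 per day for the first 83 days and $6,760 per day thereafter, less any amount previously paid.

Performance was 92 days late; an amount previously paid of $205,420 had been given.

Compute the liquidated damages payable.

$238,880

First 83 days: 83 × $4,620 = $383,460
Remaining days: (92 − 83) × $6,760 = $60,840
Accrued per-day damages: $383,460 + $60,840 = $444,300
Less amount previously paid: $444,300 − $205,420 = $238,880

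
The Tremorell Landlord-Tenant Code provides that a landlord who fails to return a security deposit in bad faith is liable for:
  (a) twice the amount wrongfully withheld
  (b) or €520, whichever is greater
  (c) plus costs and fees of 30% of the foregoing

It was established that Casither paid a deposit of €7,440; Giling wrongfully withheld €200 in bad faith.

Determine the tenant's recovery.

Recovery: €676

Doubled: 2 × €200 = €400
Minimum €520: €400 is below the minimum → €520
Costs and fees: 30% of €520 = €156
Total recovery: €520 + €156 = €676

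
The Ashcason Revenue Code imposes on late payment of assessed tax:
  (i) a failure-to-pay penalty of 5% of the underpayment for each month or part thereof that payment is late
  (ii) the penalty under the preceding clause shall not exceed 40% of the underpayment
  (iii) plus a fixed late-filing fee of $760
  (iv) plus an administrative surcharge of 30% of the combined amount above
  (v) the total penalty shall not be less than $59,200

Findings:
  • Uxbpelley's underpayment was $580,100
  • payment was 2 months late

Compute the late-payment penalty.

$76,401

Accrued rate: 5% × 2 = 10%, capped at 40% → 10%
Failure-to-pay penalty: 10% of $580,100 = $58,010
Penalty before surcharge: $58,010 + $760 = $58,770
Administrative surcharge: 30% of $58,770 = $17,631
Total penalty: $58,770 + $17,631 = $76,401
Minimum $59,200: $76,401 meets the minimum, no increase.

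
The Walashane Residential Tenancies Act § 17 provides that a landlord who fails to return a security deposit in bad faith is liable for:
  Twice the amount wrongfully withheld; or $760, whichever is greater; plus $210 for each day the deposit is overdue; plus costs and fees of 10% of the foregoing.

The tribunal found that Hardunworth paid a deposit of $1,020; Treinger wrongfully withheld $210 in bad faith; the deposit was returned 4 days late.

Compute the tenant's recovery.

$1,760

Doubled: 2 × $210 = $420
Minimum $760: $420 is below the minimum → $760
Late-return penalty: 4 × $210 = $840
Damages plus late penalty: $760 + $840 = $1,600
Costs and fees: 10% of $1,600 = $160
Total recovery: $1,600 + $160 = $1,760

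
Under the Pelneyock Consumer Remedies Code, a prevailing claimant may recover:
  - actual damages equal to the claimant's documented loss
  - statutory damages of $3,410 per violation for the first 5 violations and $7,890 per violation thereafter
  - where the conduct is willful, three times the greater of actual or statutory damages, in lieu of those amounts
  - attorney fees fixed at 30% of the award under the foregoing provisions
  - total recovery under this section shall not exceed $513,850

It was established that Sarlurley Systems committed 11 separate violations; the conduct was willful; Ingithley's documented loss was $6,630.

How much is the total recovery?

First 5 violations: 5 × $3,410 = $17,050
Remaining violations: (11 − 5) × $7,890 = $47,340
Statutory damages: $17,050 + $47,340 = $64,390
Greater of actual damages ($6,630) or statutory damages ($64,390): $64,390
Trebled: 3 × $64,390 = $193,170
Attorney fees: 30% of $193,170 = $57,951
Total before cap: $193,170 + $57,951 = $251,121
Cap at $513,850: $251,121 is within the cap, no reduction.

$251,121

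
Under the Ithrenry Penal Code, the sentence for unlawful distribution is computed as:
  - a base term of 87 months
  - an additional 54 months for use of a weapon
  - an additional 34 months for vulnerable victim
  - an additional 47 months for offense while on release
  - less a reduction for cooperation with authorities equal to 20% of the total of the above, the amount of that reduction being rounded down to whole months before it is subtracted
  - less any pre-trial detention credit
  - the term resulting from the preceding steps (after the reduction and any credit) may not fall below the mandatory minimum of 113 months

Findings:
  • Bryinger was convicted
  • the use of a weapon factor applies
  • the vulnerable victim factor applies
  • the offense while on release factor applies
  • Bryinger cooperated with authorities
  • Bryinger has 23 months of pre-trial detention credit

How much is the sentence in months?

Sentence: 155 months

Use of a weapon enhancement: +54 months
Vulnerable victim enhancement: +34 months
Offense while on release enhancement: +47 months
Adjusted term: 87 months + 54 months + 34 months + 47 months = 222 months
Cooperation with authorities reduction: 20% of 222 months = 44 months (rounded down)
After reduction: 222 − 44 = 178 months
Less pre-trial detention credit: 178 months − 23 months = 155 months
Minimum 113 months: 155 months meets the minimum, no increase.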